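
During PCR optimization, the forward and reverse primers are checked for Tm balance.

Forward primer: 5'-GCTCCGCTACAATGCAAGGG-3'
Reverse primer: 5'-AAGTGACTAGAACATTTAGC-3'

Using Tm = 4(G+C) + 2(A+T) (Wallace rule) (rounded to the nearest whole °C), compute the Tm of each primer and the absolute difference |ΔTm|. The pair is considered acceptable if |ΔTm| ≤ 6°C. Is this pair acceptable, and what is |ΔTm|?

|ΔTm| = 10°C; the pair is not acceptable.

Forward: A=5 T=3 G=6 C=6 → Tm = 2·8 + 4·12 = 64°C.
Reverse: A=8 T=5 G=4 C=3 → Tm = 2·13 + 4·7 = 54°C.
|ΔTm| = |64 − 54| = 10°C, > 6°C.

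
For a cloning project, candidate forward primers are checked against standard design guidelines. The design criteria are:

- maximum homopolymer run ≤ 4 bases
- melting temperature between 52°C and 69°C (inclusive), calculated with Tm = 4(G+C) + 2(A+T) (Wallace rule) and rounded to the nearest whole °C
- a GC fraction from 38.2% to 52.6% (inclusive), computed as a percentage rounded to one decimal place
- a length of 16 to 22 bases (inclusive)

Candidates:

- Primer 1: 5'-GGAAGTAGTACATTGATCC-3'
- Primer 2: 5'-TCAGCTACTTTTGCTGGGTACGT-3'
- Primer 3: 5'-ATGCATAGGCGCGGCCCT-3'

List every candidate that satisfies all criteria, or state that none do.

Primer 1 only.

Primer 1 (19 nt, A=6 T=5 G=5 C=3): longest run = 2 ✓; Tm = 2·11 + 4·8 = 54°C ✓; GC 8/19 = 42.1% ✓; length 19 ✓ — passes.
Primer 2 (23 nt, A=3 T=9 G=6 C=5): longest run = 4 ✓; Tm = 2·12 + 4·11 = 68°C ✓; GC 11/23 = 47.8% ✓; length 23, outside 16–22 ✗ — fails.
Primer 3 (18 nt, A=3 T=3 G=6 C=6): longest run = 3 ✓; Tm = 2·6 + 4·12 = 60°C ✓; GC 12/18 = 66.7%, outside 38.2–52.6% ✗; length 18 ✓ — fails.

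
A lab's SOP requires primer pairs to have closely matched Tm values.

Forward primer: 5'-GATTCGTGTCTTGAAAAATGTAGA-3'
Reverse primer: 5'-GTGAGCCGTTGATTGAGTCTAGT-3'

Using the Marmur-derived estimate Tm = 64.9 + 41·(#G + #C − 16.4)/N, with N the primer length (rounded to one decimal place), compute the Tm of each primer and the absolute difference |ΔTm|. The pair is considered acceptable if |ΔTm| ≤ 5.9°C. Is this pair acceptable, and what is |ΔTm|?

|ΔTm| = 4.7°C; the pair is acceptable.

Forward: G+C = 8, N = 24 → Tm = 64.9 + 41·(8 − 16.4)/24 = 50.6°C.
Reverse: G+C = 11, N = 23 → Tm = 64.9 + 41·(11 − 16.4)/23 = 55.3°C.
|ΔTm| = |50.6 − 55.3| = 4.7°C, ≤ 5.9°C.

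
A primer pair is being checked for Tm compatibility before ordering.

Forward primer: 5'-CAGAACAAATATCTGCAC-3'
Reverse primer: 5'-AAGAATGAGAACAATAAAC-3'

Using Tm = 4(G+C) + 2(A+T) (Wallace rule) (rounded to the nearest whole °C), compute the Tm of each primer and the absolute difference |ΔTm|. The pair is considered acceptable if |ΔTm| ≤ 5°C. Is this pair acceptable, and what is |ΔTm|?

Forward: A=8 T=3 G=2 C=5 → Tm = 2·11 + 4·7 = 50°C.
Reverse: A=12 T=2 G=3 C=2 → Tm = 2·14 + 4·5 = 48°C.
|ΔTm| = |50 − 48| = 2°C, ≤ 5°C.

|ΔTm| = 2°C; the pair is acceptable.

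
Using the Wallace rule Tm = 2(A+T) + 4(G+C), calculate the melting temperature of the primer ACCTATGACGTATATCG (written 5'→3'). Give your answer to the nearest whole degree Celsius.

Base counts: A=5, T=5, G=3, C=4 (length 17).
Tm = 2·(5+5) + 4·(3+4) = 2·10 + 4·7 = 20 + 28 = 48°C.

48°C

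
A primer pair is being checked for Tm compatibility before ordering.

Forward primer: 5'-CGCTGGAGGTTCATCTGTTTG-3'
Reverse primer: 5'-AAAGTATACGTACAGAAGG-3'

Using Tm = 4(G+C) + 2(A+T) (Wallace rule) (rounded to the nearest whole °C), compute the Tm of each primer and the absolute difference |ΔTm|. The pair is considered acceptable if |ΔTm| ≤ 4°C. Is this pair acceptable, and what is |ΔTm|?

Forward: A=2 T=8 G=7 C=4 → Tm = 2·10 + 4·11 = 64°C.
Reverse: A=9 T=3 G=5 C=2 → Tm = 2·12 + 4·7 = 52°C.
|ΔTm| = |64 − 52| = 12°C, > 4°C.

|ΔTm| = 12°C; the pair is not acceptable.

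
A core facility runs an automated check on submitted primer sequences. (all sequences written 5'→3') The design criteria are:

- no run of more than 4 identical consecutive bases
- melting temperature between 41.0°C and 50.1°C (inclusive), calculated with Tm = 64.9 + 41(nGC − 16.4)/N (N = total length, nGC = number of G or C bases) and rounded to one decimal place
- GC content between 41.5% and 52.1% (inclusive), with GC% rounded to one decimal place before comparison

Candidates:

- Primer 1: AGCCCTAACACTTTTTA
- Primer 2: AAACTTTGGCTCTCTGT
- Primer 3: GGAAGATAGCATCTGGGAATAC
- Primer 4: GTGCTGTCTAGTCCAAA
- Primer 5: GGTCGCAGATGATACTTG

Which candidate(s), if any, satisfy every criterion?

Primer 1 (17 nt, A=5 T=6 G=1 C=5): longest run = 5, exceeds 4 ✗; Tm = 64.9 + 41·(6 − 16.4)/17 = 39.8°C, outside 41.0–50.1°C ✗; GC 6/17 = 35.3%, outside 41.5–52.1% ✗ — fails.
Primer 2 (17 nt, A=3 T=7 G=3 C=4): longest run = 3 ✓; Tm = 64.9 + 41·(7 − 16.4)/17 = 42.2°C ✓; GC 7/17 = 41.2%, outside 41.5–52.1% ✗ — fails.
Primer 3 (22 nt, A=8 T=4 G=7 C=3): longest run = 3 ✓; Tm = 64.9 + 41·(10 − 16.4)/22 = 53.0°C, outside 41.0–50.1°C ✗; GC 10/22 = 45.5% ✓ — fails.
Primer 4 (17 nt, A=4 T=5 G=4 C=4): longest run = 3 ✓; Tm = 64.9 + 41·(8 − 16.4)/17 = 44.6°C ✓; GC 8/17 = 47.1% ✓ — passes.
Primer 5 (18 nt, A=4 T=5 G=6 C=3): longest run = 2 ✓; Tm = 64.9 + 41·(9 − 16.4)/18 = 48.0°C ✓; GC 9/18 = 50.0% ✓ — passes.

Primer 4 and Primer 5.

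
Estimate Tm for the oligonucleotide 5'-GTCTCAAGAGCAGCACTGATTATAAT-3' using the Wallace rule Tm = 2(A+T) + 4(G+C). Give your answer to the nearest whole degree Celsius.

Base counts: A=9, T=7, G=5, C=5 (length 26).
Tm = 2·(9+7) + 4·(5+5) = 2·16 + 4·10 = 32 + 40 = 72°C.

72°C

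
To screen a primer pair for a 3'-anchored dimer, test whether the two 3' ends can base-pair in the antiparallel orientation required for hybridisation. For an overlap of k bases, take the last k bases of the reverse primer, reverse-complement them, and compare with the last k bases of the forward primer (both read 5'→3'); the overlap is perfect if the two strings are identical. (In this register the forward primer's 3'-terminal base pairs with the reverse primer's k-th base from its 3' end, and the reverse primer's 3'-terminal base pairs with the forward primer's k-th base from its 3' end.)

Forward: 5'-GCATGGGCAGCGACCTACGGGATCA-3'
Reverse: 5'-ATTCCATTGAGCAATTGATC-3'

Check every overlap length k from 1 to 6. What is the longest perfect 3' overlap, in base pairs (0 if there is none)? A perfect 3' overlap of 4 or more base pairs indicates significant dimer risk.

Longest perfect overlap: 5 complementary base pairs; significant dimer risk (threshold 4).

Last 6 bases (5'→3') — forward …GGATCA, reverse …TTGATC.
Reverse complement of the reverse primer's last 6 bases: GATCAA; its first k bases are the reverse complement of the reverse primer's last k bases, so a perfect k-base overlap needs the forward primer's last k bases to equal them.
Comparing (forward last k vs required): k=1: A vs G ✗; k=2: CA vs GA ✗; k=3: TCA vs GAT ✗; k=4: ATCA vs GATC ✗; k=5: GATCA vs GATCA ✓; k=6: GGATCA vs GATCAA ✗.
Only k = 5 is perfect, so the longest perfect 3' overlap is 5.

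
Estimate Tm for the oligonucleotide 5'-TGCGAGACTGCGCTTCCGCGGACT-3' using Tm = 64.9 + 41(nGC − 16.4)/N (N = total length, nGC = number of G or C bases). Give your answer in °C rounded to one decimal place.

64.2°C

Base counts: A=3, T=5, G=8, C=8; G+C = 16, N = 24.
Tm = 64.9 + 41·(16 − 16.4)/24 = 64.9 + -16.40/24 = 64.2°C.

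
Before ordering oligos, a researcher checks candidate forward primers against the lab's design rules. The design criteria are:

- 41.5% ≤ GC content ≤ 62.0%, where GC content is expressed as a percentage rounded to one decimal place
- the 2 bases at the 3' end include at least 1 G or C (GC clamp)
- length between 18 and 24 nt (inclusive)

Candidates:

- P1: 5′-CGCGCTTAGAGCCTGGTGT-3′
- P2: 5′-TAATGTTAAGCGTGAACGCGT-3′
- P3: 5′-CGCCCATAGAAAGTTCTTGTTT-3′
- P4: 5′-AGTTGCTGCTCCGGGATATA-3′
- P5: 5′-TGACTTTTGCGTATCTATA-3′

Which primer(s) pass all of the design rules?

P2 only.

P1 (19 nt, A=2 T=5 G=7 C=5): GC 12/19 = 63.2%, outside 41.5–62.0% ✗; 3' end GT has 1 G/C ✓; length 19 ✓ — fails.
P2 (21 nt, A=6 T=6 G=6 C=3): GC 9/21 = 42.9% ✓; 3' end GT has 1 G/C ✓; length 21 ✓ — passes.
P3 (22 nt, A=5 T=8 G=4 C=5): GC 9/22 = 40.9%, outside 41.5–62.0% ✗; 3' end TT has 0 G/C, need ≥1 ✗; length 22 ✓ — fails.
P4 (20 nt, A=4 T=6 G=6 C=4): GC 10/20 = 50.0% ✓; 3' end TA has 0 G/C, need ≥1 ✗; length 20 ✓ — fails.
P5 (19 nt, A=4 T=9 G=3 C=3): GC 6/19 = 31.6%, outside 41.5–62.0% ✗; 3' end TA has 0 G/C, need ≥1 ✗; length 19 ✓ — fails.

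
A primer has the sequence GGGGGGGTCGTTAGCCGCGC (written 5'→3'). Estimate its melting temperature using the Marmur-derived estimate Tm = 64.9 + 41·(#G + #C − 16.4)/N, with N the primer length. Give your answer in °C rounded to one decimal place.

64.1°C

Base counts: A=1, T=3, G=11, C=5; G+C = 16, N = 20.
Tm = 64.9 + 41·(16 − 16.4)/20 = 64.9 + -16.40/20 = 64.1°C.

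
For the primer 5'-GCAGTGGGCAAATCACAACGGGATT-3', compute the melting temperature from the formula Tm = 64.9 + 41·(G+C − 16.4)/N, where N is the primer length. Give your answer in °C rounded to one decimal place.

Base counts: A=8, T=4, G=8, C=5; G+C = 13, N = 25.
Tm = 64.9 + 41·(13 − 16.4)/25 = 64.9 + -139.40/25 = 59.3°C.

59.3°C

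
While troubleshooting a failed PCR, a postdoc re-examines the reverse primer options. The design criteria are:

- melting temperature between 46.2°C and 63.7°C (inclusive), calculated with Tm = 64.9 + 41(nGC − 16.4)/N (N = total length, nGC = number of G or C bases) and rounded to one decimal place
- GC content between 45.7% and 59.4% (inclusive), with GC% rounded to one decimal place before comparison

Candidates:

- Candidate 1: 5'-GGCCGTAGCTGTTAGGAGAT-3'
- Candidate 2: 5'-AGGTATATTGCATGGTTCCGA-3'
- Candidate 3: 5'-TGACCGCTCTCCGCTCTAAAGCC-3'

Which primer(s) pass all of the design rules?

Candidate 1 only.

Candidate 1 (20 nt, A=4 T=5 G=8 C=3): Tm = 64.9 + 41·(11 − 16.4)/20 = 53.8°C ✓; GC 11/20 = 55.0% ✓ — passes.
Candidate 2 (21 nt, A=5 T=7 G=6 C=3): Tm = 64.9 + 41·(9 − 16.4)/21 = 50.5°C ✓; GC 9/21 = 42.9%, outside 45.7–59.4% ✗ — fails.
Candidate 3 (23 nt, A=4 T=5 G=4 C=10): Tm = 64.9 + 41·(14 − 16.4)/23 = 60.6°C ✓; GC 14/23 = 60.9%, outside 45.7–59.4% ✗ — fails.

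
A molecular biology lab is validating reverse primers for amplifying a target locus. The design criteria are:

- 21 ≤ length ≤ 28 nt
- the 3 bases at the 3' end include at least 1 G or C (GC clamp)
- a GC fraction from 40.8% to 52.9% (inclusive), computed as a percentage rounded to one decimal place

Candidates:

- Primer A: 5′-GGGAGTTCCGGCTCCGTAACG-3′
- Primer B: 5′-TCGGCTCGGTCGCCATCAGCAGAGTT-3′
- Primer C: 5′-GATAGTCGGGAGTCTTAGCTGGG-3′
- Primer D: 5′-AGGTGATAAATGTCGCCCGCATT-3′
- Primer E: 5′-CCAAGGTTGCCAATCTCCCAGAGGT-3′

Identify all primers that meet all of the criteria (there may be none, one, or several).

Primer A (21 nt, A=3 T=4 G=8 C=6): length 21 ✓; 3' end ACG has 2 G/C ✓; GC 14/21 = 66.7%, outside 40.8–52.9% ✗ — fails.
Primer B (26 nt, A=4 T=6 G=8 C=8): length 26 ✓; 3' end GTT has 1 G/C ✓; GC 16/26 = 61.5%, outside 40.8–52.9% ✗ — fails.
Primer C (23 nt, A=4 T=6 G=10 C=3): length 23 ✓; 3' end GGG has 3 G/C ✓; GC 13/23 = 56.5%, outside 40.8–52.9% ✗ — fails.
Primer D (23 nt, A=6 T=6 G=6 C=5): length 23 ✓; 3' end ATT has 0 G/C, need ≥1 ✗; GC 11/23 = 47.8% ✓ — fails.
Primer E (25 nt, A=6 T=5 G=6 C=8): length 25 ✓; 3' end GGT has 2 G/C ✓; GC 14/25 = 56.0%, outside 40.8–52.9% ✗ — fails.

None of the candidates satisfy all criteria.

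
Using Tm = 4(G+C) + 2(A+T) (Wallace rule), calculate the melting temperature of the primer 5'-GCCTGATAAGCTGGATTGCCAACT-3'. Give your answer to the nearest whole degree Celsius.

Base counts: A=6, T=6, G=6, C=6 (length 24).
Tm = 2·(6+6) + 4·(6+6) = 2·12 + 4·12 = 24 + 48 = 72°C.

72°C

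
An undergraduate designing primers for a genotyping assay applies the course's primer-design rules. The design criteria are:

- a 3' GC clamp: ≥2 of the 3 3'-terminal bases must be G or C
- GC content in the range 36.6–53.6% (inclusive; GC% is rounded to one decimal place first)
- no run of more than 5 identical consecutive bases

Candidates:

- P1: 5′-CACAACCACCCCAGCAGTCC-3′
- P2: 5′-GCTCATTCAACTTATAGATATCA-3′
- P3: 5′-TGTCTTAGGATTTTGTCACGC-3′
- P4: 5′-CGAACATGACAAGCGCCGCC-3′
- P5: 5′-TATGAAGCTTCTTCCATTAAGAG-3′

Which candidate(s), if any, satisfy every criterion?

P1 (20 nt, A=6 T=1 G=2 C=11): 3' end TCC has 2 G/C ✓; GC 13/20 = 65.0%, outside 36.6–53.6% ✗; longest run = 4 ✓ — fails.
P2 (23 nt, A=8 T=8 G=2 C=5): 3' end TCA has 1 G/C, need ≥2 ✗; GC 7/23 = 30.4%, outside 36.6–53.6% ✗; longest run = 2 ✓ — fails.
P3 (21 nt, A=3 T=9 G=5 C=4): 3' end CGC has 3 G/C ✓; GC 9/21 = 42.9% ✓; longest run = 4 ✓ — passes.
P4 (20 nt, A=6 T=1 G=5 C=8): 3' end GCC has 3 G/C ✓; GC 13/20 = 65.0%, outside 36.6–53.6% ✗; longest run = 2 ✓ — fails.
P5 (23 nt, A=7 T=8 G=4 C=4): 3' end GAG has 2 G/C ✓; GC 8/23 = 34.8%, outside 36.6–53.6% ✗; longest run = 2 ✓ — fails.

P3 only.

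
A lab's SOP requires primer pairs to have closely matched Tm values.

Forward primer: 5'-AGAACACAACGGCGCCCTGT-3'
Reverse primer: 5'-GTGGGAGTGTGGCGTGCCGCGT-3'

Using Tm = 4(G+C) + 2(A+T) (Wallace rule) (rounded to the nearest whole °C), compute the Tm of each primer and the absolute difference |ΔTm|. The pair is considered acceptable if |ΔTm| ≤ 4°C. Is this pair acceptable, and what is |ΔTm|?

|ΔTm| = 12°C; the pair is not acceptable.

Forward: A=6 T=2 G=5 C=7 → Tm = 2·8 + 4·12 = 64°C.
Reverse: A=1 T=5 G=12 C=4 → Tm = 2·6 + 4·16 = 76°C.
|ΔTm| = |64 − 76| = 12°C, > 4°C.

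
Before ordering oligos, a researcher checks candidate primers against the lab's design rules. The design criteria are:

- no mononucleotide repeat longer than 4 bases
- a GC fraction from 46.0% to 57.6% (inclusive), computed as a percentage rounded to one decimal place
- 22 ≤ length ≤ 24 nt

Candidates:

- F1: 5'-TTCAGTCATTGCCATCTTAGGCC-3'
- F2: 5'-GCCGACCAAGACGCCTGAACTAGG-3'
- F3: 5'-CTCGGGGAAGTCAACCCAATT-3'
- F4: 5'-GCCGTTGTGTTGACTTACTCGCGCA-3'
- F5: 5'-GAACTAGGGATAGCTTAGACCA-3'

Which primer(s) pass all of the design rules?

F1 only.

F1 (23 nt, A=4 T=8 G=4 C=7): longest run = 2 ✓; GC 11/23 = 47.8% ✓; length 23 ✓ — passes.
F2 (24 nt, A=7 T=2 G=7 C=8): longest run = 2 ✓; GC 15/24 = 62.5%, outside 46.0–57.6% ✗; length 24 ✓ — fails.
F3 (21 nt, A=6 T=4 G=5 C=6): longest run = 4 ✓; GC 11/21 = 52.4% ✓; length 21, outside 22–24 ✗ — fails.
F4 (25 nt, A=3 T=8 G=7 C=7): longest run = 2 ✓; GC 14/25 = 56.0% ✓; length 25, outside 22–24 ✗ — fails.
F5 (22 nt, A=8 T=4 G=6 C=4): longest run = 3 ✓; GC 10/22 = 45.5%, outside 46.0–57.6% ✗; length 22 ✓ — fails.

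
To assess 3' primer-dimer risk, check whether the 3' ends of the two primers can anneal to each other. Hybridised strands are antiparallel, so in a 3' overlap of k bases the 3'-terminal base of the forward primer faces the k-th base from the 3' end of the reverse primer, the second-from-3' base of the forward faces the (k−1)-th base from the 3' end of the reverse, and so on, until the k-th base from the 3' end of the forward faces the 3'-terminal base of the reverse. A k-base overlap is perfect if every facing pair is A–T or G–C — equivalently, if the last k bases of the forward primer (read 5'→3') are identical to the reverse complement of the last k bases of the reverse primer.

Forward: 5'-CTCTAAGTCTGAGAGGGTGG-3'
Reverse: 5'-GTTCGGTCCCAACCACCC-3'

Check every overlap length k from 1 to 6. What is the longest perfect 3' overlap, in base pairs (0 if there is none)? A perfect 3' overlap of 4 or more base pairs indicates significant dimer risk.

Last 6 bases (5'→3') — forward …GGGTGG, reverse …CCACCC.
Reverse complement of the reverse primer's last 6 bases: GGGTGG; its first k bases are the reverse complement of the reverse primer's last k bases, so a perfect k-base overlap needs the forward primer's last k bases to equal them.
Comparing (forward last k vs required): k=1: G vs G ✓; k=2: GG vs GG ✓; k=3: TGG vs GGG ✗; k=4: GTGG vs GGGT ✗; k=5: GGTGG vs GGGTG ✗; k=6: GGGTGG vs GGGTGG ✓.
Perfect overlaps at k = 1, 2, 6; the largest is 6.

Longest perfect overlap: 6 complementary base pairs; significant dimer risk (threshold 4).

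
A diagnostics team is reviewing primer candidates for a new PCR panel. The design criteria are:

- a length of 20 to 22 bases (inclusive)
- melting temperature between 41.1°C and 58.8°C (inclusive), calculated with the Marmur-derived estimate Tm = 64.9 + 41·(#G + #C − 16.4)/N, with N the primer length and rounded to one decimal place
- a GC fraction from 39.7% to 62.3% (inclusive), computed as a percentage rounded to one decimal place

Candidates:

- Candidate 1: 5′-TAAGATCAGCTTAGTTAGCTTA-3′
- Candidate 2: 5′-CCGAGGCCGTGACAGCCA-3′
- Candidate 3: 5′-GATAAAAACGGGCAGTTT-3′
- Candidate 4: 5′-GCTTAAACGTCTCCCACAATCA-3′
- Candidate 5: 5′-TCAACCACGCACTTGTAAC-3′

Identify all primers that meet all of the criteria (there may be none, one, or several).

Candidate 1 (22 nt, A=7 T=8 G=4 C=3): length 22 ✓; Tm = 64.9 + 41·(7 − 16.4)/22 = 47.4°C ✓; GC 7/22 = 31.8%, outside 39.7–62.3% ✗ — fails.
Candidate 2 (18 nt, A=4 T=1 G=6 C=7): length 18, outside 20–22 ✗; Tm = 64.9 + 41·(13 − 16.4)/18 = 57.2°C ✓; GC 13/18 = 72.2%, outside 39.7–62.3% ✗ — fails.
Candidate 3 (18 nt, A=7 T=4 G=5 C=2): length 18, outside 20–22 ✗; Tm = 64.9 + 41·(7 − 16.4)/18 = 43.5°C ✓; GC 7/18 = 38.9%, outside 39.7–62.3% ✗ — fails.
Candidate 4 (22 nt, A=7 T=5 G=2 C=8): length 22 ✓; Tm = 64.9 + 41·(10 − 16.4)/22 = 53.0°C ✓; GC 10/22 = 45.5% ✓ — passes.
Candidate 5 (19 nt, A=6 T=4 G=2 C=7): length 19, outside 20–22 ✗; Tm = 64.9 + 41·(9 − 16.4)/19 = 48.9°C ✓; GC 9/19 = 47.4% ✓ — fails.

Candidate 4 only.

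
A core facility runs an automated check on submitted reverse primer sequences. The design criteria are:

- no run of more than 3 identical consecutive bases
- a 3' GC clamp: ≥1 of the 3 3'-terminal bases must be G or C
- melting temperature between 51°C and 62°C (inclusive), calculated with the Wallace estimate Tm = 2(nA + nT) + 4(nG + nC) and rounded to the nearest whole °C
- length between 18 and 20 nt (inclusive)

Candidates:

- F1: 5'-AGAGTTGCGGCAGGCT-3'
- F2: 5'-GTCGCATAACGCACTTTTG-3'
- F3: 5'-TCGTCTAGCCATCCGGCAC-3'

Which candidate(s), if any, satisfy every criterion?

F1 (16 nt, A=3 T=3 G=7 C=3): longest run = 2 ✓; 3' end GCT has 2 G/C ✓; Tm = 2·6 + 4·10 = 52°C ✓; length 16, outside 18–20 ✗ — fails.
F2 (19 nt, A=4 T=6 G=4 C=5): longest run = 4, exceeds 3 ✗; 3' end TTG has 1 G/C ✓; Tm = 2·10 + 4·9 = 56°C ✓; length 19 ✓ — fails.
F3 (19 nt, A=3 T=4 G=4 C=8): longest run = 2 ✓; 3' end CAC has 2 G/C ✓; Tm = 2·7 + 4·12 = 62°C ✓; length 19 ✓ — passes.

F3 only.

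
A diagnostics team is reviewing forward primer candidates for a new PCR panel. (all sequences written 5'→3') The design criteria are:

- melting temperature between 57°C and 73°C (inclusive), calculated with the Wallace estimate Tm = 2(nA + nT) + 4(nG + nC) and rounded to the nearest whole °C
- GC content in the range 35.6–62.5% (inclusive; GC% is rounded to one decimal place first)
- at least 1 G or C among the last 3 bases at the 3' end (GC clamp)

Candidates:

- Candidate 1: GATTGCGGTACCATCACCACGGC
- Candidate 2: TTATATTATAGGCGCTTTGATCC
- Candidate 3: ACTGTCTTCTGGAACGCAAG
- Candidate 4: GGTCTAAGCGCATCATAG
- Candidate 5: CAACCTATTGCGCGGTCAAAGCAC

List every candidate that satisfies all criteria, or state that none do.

Candidate 1 (23 nt, A=5 T=4 G=6 C=8): Tm = 2·9 + 4·14 = 74°C, outside 57–73°C ✗; GC 14/23 = 60.9% ✓; 3' end GGC has 3 G/C ✓ — fails.
Candidate 2 (23 nt, A=5 T=10 G=4 C=4): Tm = 2·15 + 4·8 = 62°C ✓; GC 8/23 = 34.8%, outside 35.6–62.5% ✗; 3' end TCC has 2 G/C ✓ — fails.
Candidate 3 (20 nt, A=5 T=5 G=5 C=5): Tm = 2·10 + 4·10 = 60°C ✓; GC 10/20 = 50.0% ✓; 3' end AAG has 1 G/C ✓ — passes.
Candidate 4 (18 nt, A=5 T=4 G=5 C=4): Tm = 2·9 + 4·9 = 54°C, outside 57–73°C ✗; GC 9/18 = 50.0% ✓; 3' end TAG has 1 G/C ✓ — fails.
Candidate 5 (24 nt, A=7 T=4 G=5 C=8): Tm = 2·11 + 4·13 = 74°C, outside 57–73°C ✗; GC 13/24 = 54.2% ✓; 3' end CAC has 2 G/C ✓ — fails.

Candidate 3 only.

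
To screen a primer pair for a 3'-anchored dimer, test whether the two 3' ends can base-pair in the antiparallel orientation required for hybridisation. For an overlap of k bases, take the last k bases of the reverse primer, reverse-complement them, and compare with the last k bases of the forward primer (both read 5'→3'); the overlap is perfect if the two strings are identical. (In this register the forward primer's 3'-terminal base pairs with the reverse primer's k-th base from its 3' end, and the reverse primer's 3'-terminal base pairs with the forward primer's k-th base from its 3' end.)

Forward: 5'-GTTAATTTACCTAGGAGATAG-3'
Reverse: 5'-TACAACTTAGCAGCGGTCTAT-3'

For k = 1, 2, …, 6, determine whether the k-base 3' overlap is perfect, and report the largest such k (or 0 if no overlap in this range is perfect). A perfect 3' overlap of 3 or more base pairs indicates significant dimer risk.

Last 6 bases (5'→3') — forward …AGATAG, reverse …GTCTAT.
Reverse complement of the reverse primer's last 6 bases: ATAGAC; its first k bases are the reverse complement of the reverse primer's last k bases, so a perfect k-base overlap needs the forward primer's last k bases to equal them.
Comparing (forward last k vs required): k=1: G vs A ✗; k=2: AG vs AT ✗; k=3: TAG vs ATA ✗; k=4: ATAG vs ATAG ✓; k=5: GATAG vs ATAGA ✗; k=6: AGATAG vs ATAGAC ✗.
Only k = 4 is perfect, so the longest perfect 3' overlap is 4.

Longest perfect overlap: 4 complementary base pairs; significant dimer risk (threshold 3).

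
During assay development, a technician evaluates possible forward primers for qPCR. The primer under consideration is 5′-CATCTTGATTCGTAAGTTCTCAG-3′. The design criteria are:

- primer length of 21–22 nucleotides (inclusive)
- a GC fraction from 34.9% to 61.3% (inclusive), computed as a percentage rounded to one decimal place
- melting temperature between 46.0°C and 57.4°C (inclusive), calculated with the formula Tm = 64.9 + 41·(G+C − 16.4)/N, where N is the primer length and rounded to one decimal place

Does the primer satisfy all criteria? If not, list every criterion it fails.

Fails: length.

Base counts: A=5, T=9, G=4, C=5 (length 23).
length: length 23, outside 21–22 ✗
GC content: GC 9/23 = 39.1% ✓
Tm: Tm = 64.9 + 41·(9 − 16.4)/23 = 51.7°C ✓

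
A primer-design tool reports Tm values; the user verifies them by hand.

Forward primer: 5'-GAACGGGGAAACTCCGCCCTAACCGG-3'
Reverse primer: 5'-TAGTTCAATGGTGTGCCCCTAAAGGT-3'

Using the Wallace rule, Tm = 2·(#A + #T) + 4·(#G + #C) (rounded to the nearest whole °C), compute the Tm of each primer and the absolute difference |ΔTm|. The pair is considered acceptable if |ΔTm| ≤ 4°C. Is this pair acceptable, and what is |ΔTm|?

|ΔTm| = 10°C; the pair is not acceptable.

Forward: A=7 T=2 G=8 C=9 → Tm = 2·9 + 4·17 = 86°C.
Reverse: A=6 T=8 G=7 C=5 → Tm = 2·14 + 4·12 = 76°C.
|ΔTm| = |86 − 76| = 10°C, > 4°C.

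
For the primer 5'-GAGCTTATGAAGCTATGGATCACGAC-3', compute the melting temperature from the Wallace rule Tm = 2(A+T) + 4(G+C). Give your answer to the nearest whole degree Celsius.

Base counts: A=8, T=6, G=7, C=5 (length 26).
Tm = 2·(8+6) + 4·(7+5) = 2·14 + 4·12 = 28 + 48 = 76°C.

76°C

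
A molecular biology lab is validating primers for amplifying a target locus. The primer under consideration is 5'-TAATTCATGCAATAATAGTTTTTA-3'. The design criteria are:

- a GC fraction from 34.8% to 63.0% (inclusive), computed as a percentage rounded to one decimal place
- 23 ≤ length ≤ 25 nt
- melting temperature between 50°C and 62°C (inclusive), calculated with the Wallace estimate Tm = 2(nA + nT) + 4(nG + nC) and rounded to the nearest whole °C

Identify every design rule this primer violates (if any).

Base counts: A=9, T=11, G=2, C=2 (length 24).
GC content: GC 4/24 = 16.7%, outside 34.8–63.0% ✗
length: length 24 ✓
Tm: Tm = 2·20 + 4·4 = 56°C ✓

Fails: GC content.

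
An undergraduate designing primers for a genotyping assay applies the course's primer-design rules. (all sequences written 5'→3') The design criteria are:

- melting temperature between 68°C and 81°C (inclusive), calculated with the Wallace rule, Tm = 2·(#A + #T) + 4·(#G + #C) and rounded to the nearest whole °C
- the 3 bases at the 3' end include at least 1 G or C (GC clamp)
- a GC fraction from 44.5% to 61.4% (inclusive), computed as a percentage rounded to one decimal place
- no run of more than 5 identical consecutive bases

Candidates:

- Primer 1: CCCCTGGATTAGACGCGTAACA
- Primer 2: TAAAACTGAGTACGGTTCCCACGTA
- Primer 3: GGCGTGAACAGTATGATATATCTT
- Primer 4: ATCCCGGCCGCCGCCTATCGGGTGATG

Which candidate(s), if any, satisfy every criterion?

Primer 1 only.

Primer 1 (22 nt, A=6 T=4 G=5 C=7): Tm = 2·10 + 4·12 = 68°C ✓; 3' end ACA has 1 G/C ✓; GC 12/22 = 54.5% ✓; longest run = 4 ✓ — passes.
Primer 2 (25 nt, A=8 T=6 G=5 C=6): Tm = 2·14 + 4·11 = 72°C ✓; 3' end GTA has 1 G/C ✓; GC 11/25 = 44.0%, outside 44.5–61.4% ✗; longest run = 4 ✓ — fails.
Primer 3 (24 nt, A=7 T=8 G=6 C=3): Tm = 2·15 + 4·9 = 66°C, outside 68–81°C ✗; 3' end CTT has 1 G/C ✓; GC 9/24 = 37.5%, outside 44.5–61.4% ✗; longest run = 2 ✓ — fails.
Primer 4 (27 nt, A=3 T=5 G=9 C=10): Tm = 2·8 + 4·19 = 92°C, outside 68–81°C ✗; 3' end ATG has 1 G/C ✓; GC 19/27 = 70.4%, outside 44.5–61.4% ✗; longest run = 3 ✓ — fails.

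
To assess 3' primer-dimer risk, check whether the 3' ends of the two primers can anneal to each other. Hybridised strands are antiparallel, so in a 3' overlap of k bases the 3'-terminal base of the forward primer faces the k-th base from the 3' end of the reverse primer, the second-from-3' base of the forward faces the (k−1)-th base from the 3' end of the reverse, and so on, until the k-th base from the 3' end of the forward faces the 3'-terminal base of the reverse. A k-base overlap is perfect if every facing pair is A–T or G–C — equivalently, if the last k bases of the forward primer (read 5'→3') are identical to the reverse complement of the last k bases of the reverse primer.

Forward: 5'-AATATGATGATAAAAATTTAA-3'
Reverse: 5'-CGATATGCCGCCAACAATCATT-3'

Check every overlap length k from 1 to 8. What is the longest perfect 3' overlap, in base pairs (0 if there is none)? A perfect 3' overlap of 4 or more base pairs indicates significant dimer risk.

Longest perfect overlap: 2 complementary base pairs; below the dimer-risk threshold (threshold 4).

Last 8 bases (5'→3') — forward …AAATTTAA, reverse …CAATCATT.
Reverse complement of the reverse primer's last 8 bases: AATGATTG; its first k bases are the reverse complement of the reverse primer's last k bases, so a perfect k-base overlap needs the forward primer's last k bases to equal them.
Comparing (forward last k vs required): k=1: A vs A ✓; k=2: AA vs AA ✓; k=3: TAA vs AAT ✗; k=4: TTAA vs AATG ✗; k=5: TTTAA vs AATGA ✗; k=6: ATTTAA vs AATGAT ✗; k=7: AATTTAA vs AATGATT ✗; k=8: AAATTTAA vs AATGATTG ✗.
Perfect overlaps at k = 1, 2; the largest is 2.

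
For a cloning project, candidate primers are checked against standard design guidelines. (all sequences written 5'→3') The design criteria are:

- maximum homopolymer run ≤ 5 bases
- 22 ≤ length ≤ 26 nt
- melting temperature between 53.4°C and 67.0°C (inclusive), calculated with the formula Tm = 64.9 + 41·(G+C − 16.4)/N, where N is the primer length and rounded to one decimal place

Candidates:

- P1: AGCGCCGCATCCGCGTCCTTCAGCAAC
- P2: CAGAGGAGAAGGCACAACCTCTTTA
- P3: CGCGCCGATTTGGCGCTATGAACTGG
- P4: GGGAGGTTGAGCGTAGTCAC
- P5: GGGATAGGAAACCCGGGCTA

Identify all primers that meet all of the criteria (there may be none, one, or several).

P1 (27 nt, A=5 T=4 G=6 C=12): longest run = 2 ✓; length 27, outside 22–26 ✗; Tm = 64.9 + 41·(18 − 16.4)/27 = 67.3°C, outside 53.4–67.0°C ✗ — fails.
P2 (25 nt, A=9 T=4 G=6 C=6): longest run = 3 ✓; length 25 ✓; Tm = 64.9 + 41·(12 − 16.4)/25 = 57.7°C ✓ — passes.
P3 (26 nt, A=4 T=6 G=9 C=7): longest run = 3 ✓; length 26 ✓; Tm = 64.9 + 41·(16 − 16.4)/26 = 64.3°C ✓ — passes.
P4 (20 nt, A=4 T=4 G=9 C=3): longest run = 3 ✓; length 20, outside 22–26 ✗; Tm = 64.9 + 41·(12 − 16.4)/20 = 55.9°C ✓ — fails.
P5 (20 nt, A=6 T=2 G=8 C=4): longest run = 3 ✓; length 20, outside 22–26 ✗; Tm = 64.9 + 41·(12 − 16.4)/20 = 55.9°C ✓ — fails.

P2 and P3.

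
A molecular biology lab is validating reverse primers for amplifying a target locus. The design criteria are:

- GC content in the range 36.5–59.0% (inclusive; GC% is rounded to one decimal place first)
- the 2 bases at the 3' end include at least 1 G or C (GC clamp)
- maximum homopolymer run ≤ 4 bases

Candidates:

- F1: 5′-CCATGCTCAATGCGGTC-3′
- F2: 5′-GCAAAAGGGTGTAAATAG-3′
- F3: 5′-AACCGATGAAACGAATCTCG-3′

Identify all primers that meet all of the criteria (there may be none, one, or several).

F1, F2 and F3.

F1 (17 nt, A=3 T=4 G=4 C=6): GC 10/17 = 58.8% ✓; 3' end TC has 1 G/C ✓; longest run = 2 ✓ — passes.
F2 (18 nt, A=8 T=3 G=6 C=1): GC 7/18 = 38.9% ✓; 3' end AG has 1 G/C ✓; longest run = 4 ✓ — passes.
F3 (20 nt, A=8 T=3 G=4 C=5): GC 9/20 = 45.0% ✓; 3' end CG has 2 G/C ✓; longest run = 3 ✓ — passes.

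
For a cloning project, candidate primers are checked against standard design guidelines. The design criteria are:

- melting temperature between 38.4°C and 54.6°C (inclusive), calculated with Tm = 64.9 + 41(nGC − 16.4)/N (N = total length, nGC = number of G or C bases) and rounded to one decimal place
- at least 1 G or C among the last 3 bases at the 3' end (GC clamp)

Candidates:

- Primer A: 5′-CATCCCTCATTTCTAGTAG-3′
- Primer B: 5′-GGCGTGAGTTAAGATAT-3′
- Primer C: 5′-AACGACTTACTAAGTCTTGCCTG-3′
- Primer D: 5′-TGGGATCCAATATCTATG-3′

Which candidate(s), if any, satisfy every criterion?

Primer A (19 nt, A=4 T=7 G=2 C=6): Tm = 64.9 + 41·(8 − 16.4)/19 = 46.8°C ✓; 3' end TAG has 1 G/C ✓ — passes.
Primer B (17 nt, A=5 T=5 G=6 C=1): Tm = 64.9 + 41·(7 − 16.4)/17 = 42.2°C ✓; 3' end TAT has 0 G/C, need ≥1 ✗ — fails.
Primer C (23 nt, A=6 T=7 G=4 C=6): Tm = 64.9 + 41·(10 − 16.4)/23 = 53.5°C ✓; 3' end CTG has 2 G/C ✓ — passes.
Primer D (18 nt, A=5 T=6 G=4 C=3): Tm = 64.9 + 41·(7 − 16.4)/18 = 43.5°C ✓; 3' end ATG has 1 G/C ✓ — passes.

Primer A, Primer C and Primer D.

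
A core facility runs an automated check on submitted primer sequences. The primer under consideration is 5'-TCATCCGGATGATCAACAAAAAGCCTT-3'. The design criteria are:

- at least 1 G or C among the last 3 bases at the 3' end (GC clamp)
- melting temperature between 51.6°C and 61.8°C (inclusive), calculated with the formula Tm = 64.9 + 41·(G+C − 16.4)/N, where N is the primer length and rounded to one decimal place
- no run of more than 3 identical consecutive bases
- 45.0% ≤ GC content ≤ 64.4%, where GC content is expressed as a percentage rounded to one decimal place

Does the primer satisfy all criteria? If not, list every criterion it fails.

Fails: homopolymer run, GC content.

Base counts: A=10, T=6, G=4, C=7 (length 27).
GC clamp: 3' end CTT has 1 G/C ✓
Tm: Tm = 64.9 + 41·(11 − 16.4)/27 = 56.7°C ✓
homopolymer run: longest run = 5, exceeds 3 ✗
GC content: GC 11/27 = 40.7%, outside 45.0–64.4% ✗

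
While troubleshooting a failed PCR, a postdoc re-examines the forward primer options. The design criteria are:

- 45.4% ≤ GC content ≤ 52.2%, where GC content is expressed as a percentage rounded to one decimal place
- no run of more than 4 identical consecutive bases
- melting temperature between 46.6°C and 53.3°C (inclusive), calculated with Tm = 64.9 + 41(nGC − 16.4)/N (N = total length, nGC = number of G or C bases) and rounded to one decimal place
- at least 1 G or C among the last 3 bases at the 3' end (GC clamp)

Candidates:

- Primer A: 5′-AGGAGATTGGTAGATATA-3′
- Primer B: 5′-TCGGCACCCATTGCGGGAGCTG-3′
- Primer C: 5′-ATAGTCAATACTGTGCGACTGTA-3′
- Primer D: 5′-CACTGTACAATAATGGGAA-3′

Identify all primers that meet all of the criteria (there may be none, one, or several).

Primer A (18 nt, A=7 T=5 G=6 C=0): GC 6/18 = 33.3%, outside 45.4–52.2% ✗; longest run = 2 ✓; Tm = 64.9 + 41·(6 − 16.4)/18 = 41.2°C, outside 46.6–53.3°C ✗; 3' end ATA has 0 G/C, need ≥1 ✗ — fails.
Primer B (22 nt, A=3 T=4 G=8 C=7): GC 15/22 = 68.2%, outside 45.4–52.2% ✗; longest run = 3 ✓; Tm = 64.9 + 41·(15 − 16.4)/22 = 62.3°C, outside 46.6–53.3°C ✗; 3' end CTG has 2 G/C ✓ — fails.
Primer C (23 nt, A=7 T=7 G=5 C=4): GC 9/23 = 39.1%, outside 45.4–52.2% ✗; longest run = 2 ✓; Tm = 64.9 + 41·(9 − 16.4)/23 = 51.7°C ✓; 3' end GTA has 1 G/C ✓ — fails.
Primer D (19 nt, A=8 T=4 G=4 C=3): GC 7/19 = 36.8%, outside 45.4–52.2% ✗; longest run = 3 ✓; Tm = 64.9 + 41·(7 − 16.4)/19 = 44.6°C, outside 46.6–53.3°C ✗; 3' end GAA has 1 G/C ✓ — fails.

None of the candidates satisfy all criteria.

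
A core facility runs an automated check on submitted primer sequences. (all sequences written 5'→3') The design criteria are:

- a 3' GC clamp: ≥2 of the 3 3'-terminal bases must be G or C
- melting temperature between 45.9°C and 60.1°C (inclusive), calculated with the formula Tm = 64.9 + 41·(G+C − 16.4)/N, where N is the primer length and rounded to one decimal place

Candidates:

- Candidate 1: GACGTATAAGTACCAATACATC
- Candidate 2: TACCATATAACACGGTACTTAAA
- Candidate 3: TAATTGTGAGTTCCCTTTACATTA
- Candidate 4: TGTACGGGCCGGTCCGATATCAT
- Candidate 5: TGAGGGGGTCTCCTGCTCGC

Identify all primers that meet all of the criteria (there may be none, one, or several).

Candidate 1 (22 nt, A=9 T=5 G=3 C=5): 3' end ATC has 1 G/C, need ≥2 ✗; Tm = 64.9 + 41·(8 − 16.4)/22 = 49.2°C ✓ — fails.
Candidate 2 (23 nt, A=10 T=6 G=2 C=5): 3' end AAA has 0 G/C, need ≥2 ✗; Tm = 64.9 + 41·(7 − 16.4)/23 = 48.1°C ✓ — fails.
Candidate 3 (24 nt, A=6 T=11 G=3 C=4): 3' end TTA has 0 G/C, need ≥2 ✗; Tm = 64.9 + 41·(7 − 16.4)/24 = 48.8°C ✓ — fails.
Candidate 4 (23 nt, A=4 T=6 G=7 C=6): 3' end CAT has 1 G/C, need ≥2 ✗; Tm = 64.9 + 41·(13 − 16.4)/23 = 58.8°C ✓ — fails.
Candidate 5 (20 nt, A=1 T=5 G=8 C=6): 3' end CGC has 3 G/C ✓; Tm = 64.9 + 41·(14 − 16.4)/20 = 60.0°C ✓ — passes.

Candidate 5 only.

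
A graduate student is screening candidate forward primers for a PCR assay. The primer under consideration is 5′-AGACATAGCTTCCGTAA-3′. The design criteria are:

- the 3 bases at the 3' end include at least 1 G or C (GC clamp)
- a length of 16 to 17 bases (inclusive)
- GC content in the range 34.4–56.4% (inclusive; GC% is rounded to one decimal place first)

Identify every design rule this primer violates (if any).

Fails: GC clamp.

Base counts: A=6, T=4, G=3, C=4 (length 17).
GC clamp: 3' end TAA has 0 G/C, need ≥1 ✗
length: length 17 ✓
GC content: GC 7/17 = 41.2% ✓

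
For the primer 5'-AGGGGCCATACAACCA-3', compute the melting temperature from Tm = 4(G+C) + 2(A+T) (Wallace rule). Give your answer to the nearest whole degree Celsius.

Base counts: A=6, T=1, G=4, C=5 (length 16).
Tm = 2·(6+1) + 4·(4+5) = 2·7 + 4·9 = 14 + 36 = 50°C.

50°C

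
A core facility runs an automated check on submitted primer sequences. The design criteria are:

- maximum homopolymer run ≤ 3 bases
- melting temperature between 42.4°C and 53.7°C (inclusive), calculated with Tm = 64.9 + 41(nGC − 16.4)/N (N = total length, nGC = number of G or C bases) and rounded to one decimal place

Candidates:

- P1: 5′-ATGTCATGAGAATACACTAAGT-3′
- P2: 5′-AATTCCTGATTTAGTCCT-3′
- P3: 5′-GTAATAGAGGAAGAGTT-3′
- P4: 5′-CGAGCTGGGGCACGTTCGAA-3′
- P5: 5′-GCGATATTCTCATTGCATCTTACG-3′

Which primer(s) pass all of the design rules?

P1 only.

P1 (22 nt, A=9 T=6 G=4 C=3): longest run = 2 ✓; Tm = 64.9 + 41·(7 − 16.4)/22 = 47.4°C ✓ — passes.
P2 (18 nt, A=4 T=8 G=2 C=4): longest run = 3 ✓; Tm = 64.9 + 41·(6 − 16.4)/18 = 41.2°C, outside 42.4–53.7°C ✗ — fails.
P3 (17 nt, A=7 T=4 G=6 C=0): longest run = 2 ✓; Tm = 64.9 + 41·(6 − 16.4)/17 = 39.8°C, outside 42.4–53.7°C ✗ — fails.
P4 (20 nt, A=4 T=3 G=8 C=5): longest run = 4, exceeds 3 ✗; Tm = 64.9 + 41·(13 − 16.4)/20 = 57.9°C, outside 42.4–53.7°C ✗ — fails.
P5 (24 nt, A=5 T=9 G=4 C=6): longest run = 2 ✓; Tm = 64.9 + 41·(10 − 16.4)/24 = 54.0°C, outside 42.4–53.7°C ✗ — fails.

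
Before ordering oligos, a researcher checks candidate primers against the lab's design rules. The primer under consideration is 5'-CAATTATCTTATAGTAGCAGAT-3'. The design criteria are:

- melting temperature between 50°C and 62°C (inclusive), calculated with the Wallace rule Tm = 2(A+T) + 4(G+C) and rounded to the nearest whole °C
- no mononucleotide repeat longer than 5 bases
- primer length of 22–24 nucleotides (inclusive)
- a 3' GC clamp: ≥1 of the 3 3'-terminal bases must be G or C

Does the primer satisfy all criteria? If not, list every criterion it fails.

Meets all criteria.

Base counts: A=8, T=8, G=3, C=3 (length 22).
Tm: Tm = 2·16 + 4·6 = 56°C ✓
homopolymer run: longest run = 2 ✓
length: length 22 ✓
GC clamp: 3' end GAT has 1 G/C ✓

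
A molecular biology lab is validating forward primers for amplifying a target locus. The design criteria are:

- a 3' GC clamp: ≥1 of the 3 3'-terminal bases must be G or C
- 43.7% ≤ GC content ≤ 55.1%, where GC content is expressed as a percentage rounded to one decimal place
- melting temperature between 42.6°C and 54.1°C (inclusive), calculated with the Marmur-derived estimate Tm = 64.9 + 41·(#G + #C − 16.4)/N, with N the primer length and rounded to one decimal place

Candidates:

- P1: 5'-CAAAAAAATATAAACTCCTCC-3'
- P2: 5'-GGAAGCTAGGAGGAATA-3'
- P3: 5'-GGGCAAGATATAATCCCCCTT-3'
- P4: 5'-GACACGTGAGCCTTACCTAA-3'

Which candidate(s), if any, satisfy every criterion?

P3 only.

P1 (21 nt, A=11 T=4 G=0 C=6): 3' end TCC has 2 G/C ✓; GC 6/21 = 28.6%, outside 43.7–55.1% ✗; Tm = 64.9 + 41·(6 − 16.4)/21 = 44.6°C ✓ — fails.
P2 (17 nt, A=7 T=2 G=7 C=1): 3' end ATA has 0 G/C, need ≥1 ✗; GC 8/17 = 47.1% ✓; Tm = 64.9 + 41·(8 − 16.4)/17 = 44.6°C ✓ — fails.
P3 (21 nt, A=6 T=5 G=4 C=6): 3' end CTT has 1 G/C ✓; GC 10/21 = 47.6% ✓; Tm = 64.9 + 41·(10 − 16.4)/21 = 52.4°C ✓ — passes.
P4 (20 nt, A=6 T=4 G=4 C=6): 3' end TAA has 0 G/C, need ≥1 ✗; GC 10/20 = 50.0% ✓; Tm = 64.9 + 41·(10 − 16.4)/20 = 51.8°C ✓ — fails.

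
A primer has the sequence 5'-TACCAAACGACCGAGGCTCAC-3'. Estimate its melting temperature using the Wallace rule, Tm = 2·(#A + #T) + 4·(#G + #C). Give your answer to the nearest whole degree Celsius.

66°C

Base counts: A=7, T=2, G=4, C=8 (length 21).
Tm = 2·(7+2) + 4·(4+8) = 2·9 + 4·12 = 18 + 48 = 66°C.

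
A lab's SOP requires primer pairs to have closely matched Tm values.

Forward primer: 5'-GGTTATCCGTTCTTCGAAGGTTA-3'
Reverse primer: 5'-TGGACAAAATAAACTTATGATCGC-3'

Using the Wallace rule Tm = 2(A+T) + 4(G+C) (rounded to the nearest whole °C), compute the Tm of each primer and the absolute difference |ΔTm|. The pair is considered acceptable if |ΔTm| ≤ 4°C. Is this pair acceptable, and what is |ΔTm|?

Forward: A=4 T=9 G=6 C=4 → Tm = 2·13 + 4·10 = 66°C.
Reverse: A=10 T=6 G=4 C=4 → Tm = 2·16 + 4·8 = 64°C.
|ΔTm| = |66 − 64| = 2°C, ≤ 4°C.

|ΔTm| = 2°C; the pair is acceptable.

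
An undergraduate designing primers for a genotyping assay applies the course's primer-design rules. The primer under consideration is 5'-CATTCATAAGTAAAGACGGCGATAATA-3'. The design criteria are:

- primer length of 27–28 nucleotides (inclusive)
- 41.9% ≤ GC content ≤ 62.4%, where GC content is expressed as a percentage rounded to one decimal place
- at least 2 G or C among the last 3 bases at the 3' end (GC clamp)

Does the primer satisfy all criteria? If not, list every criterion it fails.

Fails: GC content, GC clamp.

Base counts: A=12, T=6, G=5, C=4 (length 27).
length: length 27 ✓
GC content: GC 9/27 = 33.3%, outside 41.9–62.4% ✗
GC clamp: 3' end ATA has 0 G/C, need ≥2 ✗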